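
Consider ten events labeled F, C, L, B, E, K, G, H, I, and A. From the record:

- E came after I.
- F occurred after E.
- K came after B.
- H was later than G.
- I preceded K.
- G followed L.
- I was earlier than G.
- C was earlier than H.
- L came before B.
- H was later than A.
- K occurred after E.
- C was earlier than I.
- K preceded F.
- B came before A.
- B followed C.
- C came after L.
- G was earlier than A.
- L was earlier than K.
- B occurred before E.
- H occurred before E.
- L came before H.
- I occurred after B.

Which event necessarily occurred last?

F

Every other event has a chain of constraints placing it before F, so F is last.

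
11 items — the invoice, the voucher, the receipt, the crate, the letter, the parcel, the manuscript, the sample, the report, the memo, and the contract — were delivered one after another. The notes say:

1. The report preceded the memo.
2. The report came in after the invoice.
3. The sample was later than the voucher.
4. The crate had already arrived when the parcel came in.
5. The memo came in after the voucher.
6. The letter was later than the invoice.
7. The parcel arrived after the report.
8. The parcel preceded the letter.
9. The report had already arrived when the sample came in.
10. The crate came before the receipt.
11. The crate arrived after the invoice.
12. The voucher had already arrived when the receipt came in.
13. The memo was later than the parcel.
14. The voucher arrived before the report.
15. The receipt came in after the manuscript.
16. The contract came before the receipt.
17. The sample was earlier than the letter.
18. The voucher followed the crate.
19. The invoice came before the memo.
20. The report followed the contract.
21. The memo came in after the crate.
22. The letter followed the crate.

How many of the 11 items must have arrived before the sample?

Directly stated before the sample: the report and the voucher.
The contract reaches the sample via the contract → the report → the sample.
The crate reaches the sample via the crate → the voucher → the sample.
The invoice reaches the sample via the invoice → the report → the sample.
That's the contract, the crate, the invoice, the report, and the voucher — 5 in all.

5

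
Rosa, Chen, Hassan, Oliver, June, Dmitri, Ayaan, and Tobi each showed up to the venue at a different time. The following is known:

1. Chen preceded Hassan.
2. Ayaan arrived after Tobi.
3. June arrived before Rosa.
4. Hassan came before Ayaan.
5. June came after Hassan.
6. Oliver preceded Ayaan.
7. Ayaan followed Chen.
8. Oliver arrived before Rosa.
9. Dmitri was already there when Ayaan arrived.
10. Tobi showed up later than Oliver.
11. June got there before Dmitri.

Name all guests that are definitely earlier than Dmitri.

Directly stated before Dmitri: June.
Chen reaches Dmitri via Chen → Hassan → June → Dmitri.
Hassan reaches Dmitri via Hassan → June → Dmitri.
No chain forces Tobi (or any of the others) ahead of Dmitri.

Chen, Hassan, June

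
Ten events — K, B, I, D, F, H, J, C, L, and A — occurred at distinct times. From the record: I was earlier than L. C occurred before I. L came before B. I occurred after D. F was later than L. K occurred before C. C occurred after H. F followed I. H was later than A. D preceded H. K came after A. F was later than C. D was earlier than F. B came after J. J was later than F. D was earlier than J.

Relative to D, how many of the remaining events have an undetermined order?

2

Forced after D: B, C, F, H, I, J, and L.
That leaves A and K with no forced order relative to D — 2.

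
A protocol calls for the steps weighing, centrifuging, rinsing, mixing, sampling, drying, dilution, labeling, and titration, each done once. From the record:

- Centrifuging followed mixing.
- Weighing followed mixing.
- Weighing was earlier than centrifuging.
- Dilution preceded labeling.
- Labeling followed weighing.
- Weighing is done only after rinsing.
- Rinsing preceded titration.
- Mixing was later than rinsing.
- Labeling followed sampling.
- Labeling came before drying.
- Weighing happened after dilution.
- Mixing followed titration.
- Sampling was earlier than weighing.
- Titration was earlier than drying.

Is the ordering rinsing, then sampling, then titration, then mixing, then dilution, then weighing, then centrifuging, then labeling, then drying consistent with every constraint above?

Check each stated constraint against the proposed order — e.g. sampling is ahead of labeling; titration is ahead of drying. Every pair is in the required order; nothing is violated.

yes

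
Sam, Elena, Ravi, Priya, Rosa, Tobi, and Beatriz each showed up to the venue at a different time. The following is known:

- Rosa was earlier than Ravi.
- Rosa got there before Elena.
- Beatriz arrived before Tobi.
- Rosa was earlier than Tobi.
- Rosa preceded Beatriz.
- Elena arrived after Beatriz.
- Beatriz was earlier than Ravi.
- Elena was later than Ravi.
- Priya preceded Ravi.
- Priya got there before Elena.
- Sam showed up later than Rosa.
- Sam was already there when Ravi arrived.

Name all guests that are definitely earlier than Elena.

Directly stated before Elena: Beatriz, Priya, Ravi, and Rosa.
Sam reaches Elena via Sam → Ravi → Elena.

Beatriz, Priya, Ravi, Rosa, Sam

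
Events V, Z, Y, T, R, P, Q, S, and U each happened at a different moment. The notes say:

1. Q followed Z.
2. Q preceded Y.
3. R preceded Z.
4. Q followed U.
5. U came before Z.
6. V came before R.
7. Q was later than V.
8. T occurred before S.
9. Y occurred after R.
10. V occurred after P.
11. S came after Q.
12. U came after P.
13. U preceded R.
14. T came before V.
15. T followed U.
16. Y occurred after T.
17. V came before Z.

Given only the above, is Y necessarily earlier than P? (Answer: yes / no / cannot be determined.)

Tracing the constraints gives P → U → T → Y, so P must come before Y.
That means Y cannot be before P.

no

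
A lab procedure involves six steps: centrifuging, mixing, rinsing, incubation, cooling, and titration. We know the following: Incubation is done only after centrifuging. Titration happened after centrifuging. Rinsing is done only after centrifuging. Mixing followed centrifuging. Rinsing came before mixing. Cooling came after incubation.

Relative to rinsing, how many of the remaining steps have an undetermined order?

Forced before rinsing: centrifuging; forced after rinsing: mixing.
That leaves cooling, incubation, and titration with no forced order relative to rinsing — 3.

3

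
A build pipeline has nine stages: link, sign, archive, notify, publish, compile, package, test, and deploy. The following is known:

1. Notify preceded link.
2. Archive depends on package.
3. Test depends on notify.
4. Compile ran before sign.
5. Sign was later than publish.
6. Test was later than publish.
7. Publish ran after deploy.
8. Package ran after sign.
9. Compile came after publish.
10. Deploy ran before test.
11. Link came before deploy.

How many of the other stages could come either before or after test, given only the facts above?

Forced before test: deploy, link, notify, and publish.
That leaves archive, compile, package, and sign with no forced order relative to test — 4.

4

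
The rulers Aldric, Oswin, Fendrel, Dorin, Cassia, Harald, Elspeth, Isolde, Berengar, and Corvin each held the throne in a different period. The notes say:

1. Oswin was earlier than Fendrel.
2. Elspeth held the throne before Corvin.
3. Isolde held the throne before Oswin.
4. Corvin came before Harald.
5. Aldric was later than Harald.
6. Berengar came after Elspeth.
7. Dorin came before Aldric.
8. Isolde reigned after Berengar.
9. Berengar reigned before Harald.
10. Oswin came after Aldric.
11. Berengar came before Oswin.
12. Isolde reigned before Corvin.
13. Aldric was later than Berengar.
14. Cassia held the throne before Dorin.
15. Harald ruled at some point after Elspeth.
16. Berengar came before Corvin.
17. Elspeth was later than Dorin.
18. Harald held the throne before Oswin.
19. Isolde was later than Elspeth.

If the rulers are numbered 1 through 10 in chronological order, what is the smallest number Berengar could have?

4

Cassia, Dorin, and Elspeth must all come before Berengar — 3 forced predecessors.
Nothing else is forced ahead of Berengar, so their earliest slot is position 3 + 1 = 4.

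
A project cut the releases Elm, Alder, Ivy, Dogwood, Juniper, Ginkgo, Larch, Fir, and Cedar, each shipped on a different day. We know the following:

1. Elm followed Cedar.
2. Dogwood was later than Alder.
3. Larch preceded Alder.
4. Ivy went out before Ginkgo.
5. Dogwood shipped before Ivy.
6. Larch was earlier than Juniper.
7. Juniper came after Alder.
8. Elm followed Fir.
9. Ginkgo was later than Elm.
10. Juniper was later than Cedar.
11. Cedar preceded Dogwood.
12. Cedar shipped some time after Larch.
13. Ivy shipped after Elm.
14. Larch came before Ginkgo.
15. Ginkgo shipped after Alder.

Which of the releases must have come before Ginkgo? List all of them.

Alder, Cedar, Dogwood, Elm, Fir, Ivy, Larch

Directly stated before Ginkgo: Alder, Elm, Ivy, and Larch.
Cedar reaches Ginkgo via Cedar → Elm → Ginkgo.
Dogwood reaches Ginkgo via Dogwood → Ivy → Ginkgo.
Fir reaches Ginkgo via Fir → Elm → Ginkgo.
No chain forces Juniper ahead of Ginkgo.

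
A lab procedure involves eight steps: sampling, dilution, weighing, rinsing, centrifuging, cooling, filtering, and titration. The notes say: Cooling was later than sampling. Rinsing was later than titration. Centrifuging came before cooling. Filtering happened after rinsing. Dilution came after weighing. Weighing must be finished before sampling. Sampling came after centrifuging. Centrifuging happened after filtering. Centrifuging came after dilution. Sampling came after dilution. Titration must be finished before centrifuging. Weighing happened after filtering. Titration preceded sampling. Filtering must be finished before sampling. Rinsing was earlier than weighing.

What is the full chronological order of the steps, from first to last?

titration, rinsing, filtering, weighing, dilution, centrifuging, sampling, cooling

The constraints fix every adjacent pair, so only one ordering works:
titration → rinsing → filtering → weighing → dilution → centrifuging → sampling → cooling.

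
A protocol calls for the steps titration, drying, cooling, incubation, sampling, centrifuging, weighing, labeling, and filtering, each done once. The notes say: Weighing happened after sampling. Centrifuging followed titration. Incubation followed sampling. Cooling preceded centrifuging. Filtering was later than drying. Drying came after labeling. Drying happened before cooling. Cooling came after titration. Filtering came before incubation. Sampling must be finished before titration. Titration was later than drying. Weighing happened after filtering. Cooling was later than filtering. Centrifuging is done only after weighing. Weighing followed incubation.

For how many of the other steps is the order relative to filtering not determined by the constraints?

Forced before filtering: drying and labeling; forced after filtering: centrifuging, cooling, incubation, and weighing.
That leaves sampling and titration with no forced order relative to filtering — 2.

2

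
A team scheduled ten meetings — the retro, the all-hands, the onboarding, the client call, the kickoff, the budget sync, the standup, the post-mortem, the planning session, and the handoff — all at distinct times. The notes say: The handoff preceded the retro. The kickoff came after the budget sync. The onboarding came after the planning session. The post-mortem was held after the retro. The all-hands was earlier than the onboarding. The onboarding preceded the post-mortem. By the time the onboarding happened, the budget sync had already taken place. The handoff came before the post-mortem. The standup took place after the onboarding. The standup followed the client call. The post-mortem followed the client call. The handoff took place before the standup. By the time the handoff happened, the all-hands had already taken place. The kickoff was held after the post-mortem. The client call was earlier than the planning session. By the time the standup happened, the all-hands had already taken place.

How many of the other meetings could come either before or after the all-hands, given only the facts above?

Forced after the all-hands: the handoff, the kickoff, the onboarding, the post-mortem, the retro, and the standup.
That leaves the budget sync, the client call, and the planning session with no forced order relative to the all-hands — 3.

3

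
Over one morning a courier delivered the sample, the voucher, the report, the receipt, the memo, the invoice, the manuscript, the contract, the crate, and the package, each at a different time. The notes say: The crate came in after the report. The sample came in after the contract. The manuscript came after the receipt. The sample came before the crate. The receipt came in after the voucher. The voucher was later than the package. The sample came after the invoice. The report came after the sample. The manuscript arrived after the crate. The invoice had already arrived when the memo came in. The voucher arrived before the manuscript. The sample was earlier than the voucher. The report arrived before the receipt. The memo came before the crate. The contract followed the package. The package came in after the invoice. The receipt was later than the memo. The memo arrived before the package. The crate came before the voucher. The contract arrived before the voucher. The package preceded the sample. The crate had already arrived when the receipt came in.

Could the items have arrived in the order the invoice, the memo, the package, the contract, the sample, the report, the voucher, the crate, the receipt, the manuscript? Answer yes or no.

no

The constraints require the crate before the voucher, but in the proposed sequence the voucher appears ahead of the crate. That one violation is enough.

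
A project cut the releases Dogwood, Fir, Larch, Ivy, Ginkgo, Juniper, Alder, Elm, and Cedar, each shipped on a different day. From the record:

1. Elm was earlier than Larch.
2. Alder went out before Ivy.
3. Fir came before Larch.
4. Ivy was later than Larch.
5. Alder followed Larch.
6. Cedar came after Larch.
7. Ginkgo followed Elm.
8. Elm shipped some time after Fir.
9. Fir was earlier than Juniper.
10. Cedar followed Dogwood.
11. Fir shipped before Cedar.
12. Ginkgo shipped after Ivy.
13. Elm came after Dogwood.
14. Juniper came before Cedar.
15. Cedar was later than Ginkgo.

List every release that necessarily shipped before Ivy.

Directly stated before Ivy: Alder and Larch.
Dogwood reaches Ivy via Dogwood → Elm → Larch → Ivy.
Elm reaches Ivy via Elm → Larch → Ivy.
Fir reaches Ivy via Fir → Larch → Ivy.

Alder, Dogwood, Elm, Fir, Larch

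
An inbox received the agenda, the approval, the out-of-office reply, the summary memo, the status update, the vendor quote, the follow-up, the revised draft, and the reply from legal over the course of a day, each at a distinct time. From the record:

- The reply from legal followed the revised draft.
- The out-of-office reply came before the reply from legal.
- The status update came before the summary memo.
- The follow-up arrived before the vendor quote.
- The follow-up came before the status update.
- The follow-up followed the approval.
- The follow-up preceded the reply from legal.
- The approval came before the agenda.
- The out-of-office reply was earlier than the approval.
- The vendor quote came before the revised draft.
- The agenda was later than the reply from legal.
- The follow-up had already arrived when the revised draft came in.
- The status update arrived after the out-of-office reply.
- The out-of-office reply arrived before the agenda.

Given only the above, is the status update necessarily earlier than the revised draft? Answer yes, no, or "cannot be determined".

No chain of stated constraints runs from the status update to the revised draft, and none runs from the revised draft to the status update either.
So the relative order of the status update and the revised draft is not fixed by the given facts.

cannot be determined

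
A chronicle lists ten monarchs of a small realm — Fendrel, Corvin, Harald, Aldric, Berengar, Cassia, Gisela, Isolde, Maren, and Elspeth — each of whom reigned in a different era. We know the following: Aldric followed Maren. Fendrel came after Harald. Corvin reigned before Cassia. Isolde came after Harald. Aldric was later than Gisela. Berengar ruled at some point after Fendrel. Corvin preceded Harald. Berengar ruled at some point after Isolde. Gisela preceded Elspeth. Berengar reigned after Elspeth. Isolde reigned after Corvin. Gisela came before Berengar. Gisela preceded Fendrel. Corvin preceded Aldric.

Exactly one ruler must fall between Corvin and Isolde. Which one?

Harald

Tracing the constraints gives Corvin → Harald → Isolde, so Harald sits after Corvin and before Isolde.
No other ruler is forced both after Corvin and before Isolde.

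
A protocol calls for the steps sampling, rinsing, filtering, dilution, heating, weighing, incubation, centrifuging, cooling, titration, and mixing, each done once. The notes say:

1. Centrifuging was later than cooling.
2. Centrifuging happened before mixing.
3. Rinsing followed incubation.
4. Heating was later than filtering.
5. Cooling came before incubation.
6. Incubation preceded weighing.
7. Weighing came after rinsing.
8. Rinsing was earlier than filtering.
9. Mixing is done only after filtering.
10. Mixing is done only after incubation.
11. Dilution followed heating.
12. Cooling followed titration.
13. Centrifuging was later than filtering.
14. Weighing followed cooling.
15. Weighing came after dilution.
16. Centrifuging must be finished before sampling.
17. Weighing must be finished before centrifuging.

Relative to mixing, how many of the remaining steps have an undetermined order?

1

Forced before mixing: centrifuging, cooling, dilution, filtering, heating, incubation, rinsing, titration, and weighing.
That leaves sampling with no forced order relative to mixing — 1.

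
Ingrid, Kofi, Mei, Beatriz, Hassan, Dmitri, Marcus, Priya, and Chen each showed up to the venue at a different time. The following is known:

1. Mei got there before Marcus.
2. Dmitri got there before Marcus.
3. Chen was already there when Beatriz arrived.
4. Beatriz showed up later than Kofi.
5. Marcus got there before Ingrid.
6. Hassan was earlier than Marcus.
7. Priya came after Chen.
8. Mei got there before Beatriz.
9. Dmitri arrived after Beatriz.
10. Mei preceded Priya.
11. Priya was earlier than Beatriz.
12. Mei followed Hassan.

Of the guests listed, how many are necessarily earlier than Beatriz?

Directly stated before Beatriz: Chen, Kofi, Mei, and Priya.
Hassan reaches Beatriz via Hassan → Mei → Beatriz.
No chain forces Dmitri (or any of the others) ahead of Beatriz.
That's Chen, Hassan, Kofi, Mei, and Priya — 5 in all.

5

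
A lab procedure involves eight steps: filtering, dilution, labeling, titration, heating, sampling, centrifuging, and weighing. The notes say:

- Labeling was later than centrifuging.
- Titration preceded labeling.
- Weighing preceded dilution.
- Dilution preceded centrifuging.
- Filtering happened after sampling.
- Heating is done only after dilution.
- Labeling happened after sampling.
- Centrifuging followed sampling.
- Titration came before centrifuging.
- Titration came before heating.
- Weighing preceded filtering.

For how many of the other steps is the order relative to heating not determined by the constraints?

Forced before heating: dilution, titration, and weighing.
That leaves centrifuging, filtering, labeling, and sampling with no forced order relative to heating — 4.

4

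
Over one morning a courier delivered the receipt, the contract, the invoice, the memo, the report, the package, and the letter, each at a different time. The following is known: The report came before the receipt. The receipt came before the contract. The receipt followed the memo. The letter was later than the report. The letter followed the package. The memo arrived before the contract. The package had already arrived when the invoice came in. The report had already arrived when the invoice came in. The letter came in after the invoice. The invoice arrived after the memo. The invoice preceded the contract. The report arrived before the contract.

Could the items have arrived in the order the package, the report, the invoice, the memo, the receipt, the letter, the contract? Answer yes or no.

The constraints require the memo before the invoice, but in the proposed sequence the invoice appears ahead of the memo. That one violation is enough.

no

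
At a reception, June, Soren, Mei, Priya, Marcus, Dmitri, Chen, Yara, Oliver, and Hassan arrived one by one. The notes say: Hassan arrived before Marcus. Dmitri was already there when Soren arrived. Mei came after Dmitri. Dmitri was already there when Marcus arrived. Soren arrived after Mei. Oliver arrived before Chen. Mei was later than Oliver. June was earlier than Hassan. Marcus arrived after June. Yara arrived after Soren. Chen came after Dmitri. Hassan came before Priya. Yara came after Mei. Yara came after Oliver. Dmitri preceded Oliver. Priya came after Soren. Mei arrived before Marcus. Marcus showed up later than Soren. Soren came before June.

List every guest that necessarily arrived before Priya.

Directly stated before Priya: Hassan and Soren.
Dmitri reaches Priya via Dmitri → Soren → Priya.
June reaches Priya via June → Hassan → Priya.
Mei reaches Priya via Mei → Soren → Priya.
Likewise Oliver reaches Priya by chaining the stated constraints.

Dmitri, Hassan, June, Mei, Oliver, Soren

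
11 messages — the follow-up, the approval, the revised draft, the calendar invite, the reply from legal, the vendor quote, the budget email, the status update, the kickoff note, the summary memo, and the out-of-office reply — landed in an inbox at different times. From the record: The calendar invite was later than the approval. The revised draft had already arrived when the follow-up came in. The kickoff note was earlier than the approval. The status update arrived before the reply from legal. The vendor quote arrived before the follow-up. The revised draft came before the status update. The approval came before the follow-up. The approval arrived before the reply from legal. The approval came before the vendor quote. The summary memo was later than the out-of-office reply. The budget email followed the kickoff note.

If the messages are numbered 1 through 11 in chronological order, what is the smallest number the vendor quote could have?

The approval and the kickoff note must both come before the vendor quote — 2 forced predecessors.
Nothing else is forced ahead of the vendor quote, so its earliest slot is position 2 + 1 = 3.

3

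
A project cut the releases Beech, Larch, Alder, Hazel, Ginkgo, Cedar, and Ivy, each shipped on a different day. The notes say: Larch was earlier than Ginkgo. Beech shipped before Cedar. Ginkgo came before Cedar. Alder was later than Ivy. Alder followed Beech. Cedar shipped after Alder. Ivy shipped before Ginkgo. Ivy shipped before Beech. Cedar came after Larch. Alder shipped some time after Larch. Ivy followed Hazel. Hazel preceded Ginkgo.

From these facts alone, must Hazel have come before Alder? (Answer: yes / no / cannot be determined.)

Chain the constraints: Hazel → Ivy → Alder. Each link is directly stated, so Hazel comes before Alder.

yes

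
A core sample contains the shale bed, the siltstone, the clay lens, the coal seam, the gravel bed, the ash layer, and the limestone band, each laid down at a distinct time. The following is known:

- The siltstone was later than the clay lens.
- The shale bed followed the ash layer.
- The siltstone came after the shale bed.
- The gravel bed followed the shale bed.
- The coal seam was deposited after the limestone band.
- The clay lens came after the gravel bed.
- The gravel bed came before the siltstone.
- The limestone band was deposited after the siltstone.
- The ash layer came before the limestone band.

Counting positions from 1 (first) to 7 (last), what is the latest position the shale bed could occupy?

The shale bed must come before the clay lens, the coal seam, the gravel bed, the limestone band, and the siltstone — 5 layers forced after it.
Everything else can be placed before the shale bed in some valid order, so the shale bed can sit as late as position 7 − 5 = 2.

2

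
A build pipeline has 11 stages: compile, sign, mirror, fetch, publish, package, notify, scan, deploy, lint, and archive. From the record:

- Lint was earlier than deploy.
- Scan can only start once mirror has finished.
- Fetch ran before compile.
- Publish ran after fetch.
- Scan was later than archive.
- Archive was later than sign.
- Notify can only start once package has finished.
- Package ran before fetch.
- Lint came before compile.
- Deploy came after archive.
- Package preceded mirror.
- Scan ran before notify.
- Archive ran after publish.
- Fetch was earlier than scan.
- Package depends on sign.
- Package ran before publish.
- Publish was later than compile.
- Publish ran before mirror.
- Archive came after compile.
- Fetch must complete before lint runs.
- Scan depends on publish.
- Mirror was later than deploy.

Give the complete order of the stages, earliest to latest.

The constraints fix every adjacent pair, so only one ordering works:
sign → package → fetch → lint → compile → publish → archive → deploy → mirror → scan → notify.

sign, package, fetch, lint, compile, publish, archive, deploy, mirror, scan, notify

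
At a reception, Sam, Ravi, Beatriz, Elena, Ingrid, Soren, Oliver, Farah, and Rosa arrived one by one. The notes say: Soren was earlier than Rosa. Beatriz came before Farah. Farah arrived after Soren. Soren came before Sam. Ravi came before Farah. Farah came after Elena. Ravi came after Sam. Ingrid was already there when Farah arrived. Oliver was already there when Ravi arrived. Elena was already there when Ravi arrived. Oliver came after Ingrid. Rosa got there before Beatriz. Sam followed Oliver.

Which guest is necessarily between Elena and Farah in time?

Tracing the constraints gives Elena → Ravi → Farah, so Ravi sits after Elena and before Farah.
No other guest is forced both after Elena and before Farah.

Ravi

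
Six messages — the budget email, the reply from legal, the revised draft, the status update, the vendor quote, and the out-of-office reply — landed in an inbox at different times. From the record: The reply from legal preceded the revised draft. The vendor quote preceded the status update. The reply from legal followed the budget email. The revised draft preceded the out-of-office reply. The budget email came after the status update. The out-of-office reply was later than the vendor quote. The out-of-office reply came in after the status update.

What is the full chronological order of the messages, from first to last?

The constraints fix every adjacent pair, so only one ordering works:
the vendor quote → the status update → the budget email → the reply from legal → the revised draft → the out-of-office reply.

the vendor quote, the status update, the budget email, the reply from legal, the revised draft, the out-of-office reply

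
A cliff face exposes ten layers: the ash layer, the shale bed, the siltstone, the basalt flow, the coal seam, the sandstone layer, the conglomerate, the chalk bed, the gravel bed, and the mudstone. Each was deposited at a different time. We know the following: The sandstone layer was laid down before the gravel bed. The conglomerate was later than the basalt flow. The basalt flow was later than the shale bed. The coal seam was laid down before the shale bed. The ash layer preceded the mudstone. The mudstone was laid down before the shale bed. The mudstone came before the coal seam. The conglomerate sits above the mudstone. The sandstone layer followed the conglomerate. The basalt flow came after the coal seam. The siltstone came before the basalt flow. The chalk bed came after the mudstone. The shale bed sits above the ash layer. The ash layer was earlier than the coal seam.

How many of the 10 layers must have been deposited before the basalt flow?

5

Directly stated before the basalt flow: the coal seam, the shale bed, and the siltstone.
The ash layer reaches the basalt flow via the ash layer → the coal seam → the basalt flow.
The mudstone reaches the basalt flow via the mudstone → the coal seam → the basalt flow.
No chain forces the chalk bed (or any of the others) ahead of the basalt flow.
That's the ash layer, the coal seam, the mudstone, the shale bed, and the siltstone — 5 in all.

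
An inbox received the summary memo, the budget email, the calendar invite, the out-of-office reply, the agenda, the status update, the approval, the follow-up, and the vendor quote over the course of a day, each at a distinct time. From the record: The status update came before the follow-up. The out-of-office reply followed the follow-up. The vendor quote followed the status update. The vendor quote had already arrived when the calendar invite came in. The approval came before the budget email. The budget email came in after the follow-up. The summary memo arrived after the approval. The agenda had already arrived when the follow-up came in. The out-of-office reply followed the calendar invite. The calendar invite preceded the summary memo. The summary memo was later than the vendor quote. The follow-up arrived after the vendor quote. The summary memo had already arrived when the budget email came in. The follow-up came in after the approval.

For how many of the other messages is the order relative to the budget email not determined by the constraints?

Forced before the budget email: the agenda, the approval, the calendar invite, the follow-up, the status update, the summary memo, and the vendor quote.
That leaves the out-of-office reply with no forced order relative to the budget email — 1.

1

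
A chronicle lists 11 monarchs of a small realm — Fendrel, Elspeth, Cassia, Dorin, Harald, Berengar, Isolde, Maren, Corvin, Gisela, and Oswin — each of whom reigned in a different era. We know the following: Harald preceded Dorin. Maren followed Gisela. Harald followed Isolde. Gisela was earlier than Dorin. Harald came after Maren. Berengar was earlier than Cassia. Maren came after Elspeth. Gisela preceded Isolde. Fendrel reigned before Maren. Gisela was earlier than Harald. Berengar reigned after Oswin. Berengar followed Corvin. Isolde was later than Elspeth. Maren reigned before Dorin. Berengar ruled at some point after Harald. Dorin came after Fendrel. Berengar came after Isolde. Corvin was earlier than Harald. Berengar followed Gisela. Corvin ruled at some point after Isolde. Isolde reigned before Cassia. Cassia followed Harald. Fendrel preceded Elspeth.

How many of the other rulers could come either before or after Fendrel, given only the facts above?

2

Forced after Fendrel: Berengar, Cassia, Corvin, Dorin, Elspeth, Harald, Isolde, and Maren.
That leaves Gisela and Oswin with no forced order relative to Fendrel — 2.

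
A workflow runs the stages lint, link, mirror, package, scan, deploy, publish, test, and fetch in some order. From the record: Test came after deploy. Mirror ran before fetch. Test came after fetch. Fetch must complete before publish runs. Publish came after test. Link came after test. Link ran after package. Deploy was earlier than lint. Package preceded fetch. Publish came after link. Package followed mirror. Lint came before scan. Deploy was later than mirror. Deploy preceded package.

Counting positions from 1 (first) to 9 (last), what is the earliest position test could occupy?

5

Deploy, fetch, mirror, and package must all come before test — 4 forced predecessors.
Nothing else is forced ahead of test, so its earliest slot is position 4 + 1 = 5.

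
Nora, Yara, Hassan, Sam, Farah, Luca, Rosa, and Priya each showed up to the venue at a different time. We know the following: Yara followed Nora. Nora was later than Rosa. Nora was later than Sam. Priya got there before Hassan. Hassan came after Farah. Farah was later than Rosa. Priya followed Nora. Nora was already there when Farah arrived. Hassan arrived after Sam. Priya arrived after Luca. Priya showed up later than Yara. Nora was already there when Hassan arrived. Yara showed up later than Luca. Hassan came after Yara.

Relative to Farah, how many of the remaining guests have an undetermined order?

Forced before Farah: Nora, Rosa, and Sam; forced after Farah: Hassan.
That leaves Luca, Priya, and Yara with no forced order relative to Farah — 3.

3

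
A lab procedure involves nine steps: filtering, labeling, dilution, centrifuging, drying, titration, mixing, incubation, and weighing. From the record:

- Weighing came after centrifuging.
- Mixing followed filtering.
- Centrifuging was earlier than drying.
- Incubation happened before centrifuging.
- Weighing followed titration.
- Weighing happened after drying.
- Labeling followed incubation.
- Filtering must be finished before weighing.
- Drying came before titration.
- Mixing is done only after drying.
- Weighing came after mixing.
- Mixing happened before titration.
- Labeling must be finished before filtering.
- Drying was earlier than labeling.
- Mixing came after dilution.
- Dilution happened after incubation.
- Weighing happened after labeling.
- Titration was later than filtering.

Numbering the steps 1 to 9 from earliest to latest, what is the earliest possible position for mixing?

7

Centrifuging, dilution, drying, filtering, incubation, and labeling must all come before mixing — 6 forced predecessors.
Nothing else is forced ahead of mixing, so its earliest slot is position 6 + 1 = 7.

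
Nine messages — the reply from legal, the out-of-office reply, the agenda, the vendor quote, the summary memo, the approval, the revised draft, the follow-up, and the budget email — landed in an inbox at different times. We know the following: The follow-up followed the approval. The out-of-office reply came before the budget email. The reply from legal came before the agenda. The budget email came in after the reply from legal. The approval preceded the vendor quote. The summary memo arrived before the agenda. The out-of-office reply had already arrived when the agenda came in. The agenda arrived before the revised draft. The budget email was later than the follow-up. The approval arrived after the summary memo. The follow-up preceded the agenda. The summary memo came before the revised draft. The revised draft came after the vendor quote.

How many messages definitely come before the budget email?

5

Directly stated before the budget email: the follow-up, the out-of-office reply, and the reply from legal.
The approval reaches the budget email via the approval → the follow-up → the budget email.
The summary memo reaches the budget email via the summary memo → the approval → the follow-up → the budget email.
No chain forces the vendor quote (or any of the others) ahead of the budget email.
That's the approval, the follow-up, the out-of-office reply, the reply from legal, and the summary memo — 5 in all.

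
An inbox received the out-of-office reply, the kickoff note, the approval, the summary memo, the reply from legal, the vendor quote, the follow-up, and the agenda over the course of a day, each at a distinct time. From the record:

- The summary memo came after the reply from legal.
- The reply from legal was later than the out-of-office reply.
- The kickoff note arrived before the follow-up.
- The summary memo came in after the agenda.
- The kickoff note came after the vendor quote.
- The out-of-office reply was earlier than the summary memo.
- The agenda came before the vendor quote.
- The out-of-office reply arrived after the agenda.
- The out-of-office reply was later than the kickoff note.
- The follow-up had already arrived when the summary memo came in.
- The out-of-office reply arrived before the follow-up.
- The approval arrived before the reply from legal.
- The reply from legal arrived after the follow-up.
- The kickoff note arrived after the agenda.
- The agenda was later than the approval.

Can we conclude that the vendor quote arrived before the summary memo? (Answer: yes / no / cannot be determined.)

yes

Chain the constraints: the vendor quote → the kickoff note → the follow-up → the summary memo. Each link is directly stated, so the vendor quote comes before the summary memo.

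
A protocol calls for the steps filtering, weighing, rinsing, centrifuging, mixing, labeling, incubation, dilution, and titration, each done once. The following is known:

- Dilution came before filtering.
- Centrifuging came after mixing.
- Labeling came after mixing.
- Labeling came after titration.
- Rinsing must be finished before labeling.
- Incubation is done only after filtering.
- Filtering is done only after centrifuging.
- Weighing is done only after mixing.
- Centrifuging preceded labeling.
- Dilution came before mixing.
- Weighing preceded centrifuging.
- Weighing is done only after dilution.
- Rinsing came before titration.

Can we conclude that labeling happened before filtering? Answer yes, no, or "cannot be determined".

No chain of stated constraints runs from labeling to filtering, and none runs from filtering to labeling either.
So the relative order of labeling and filtering is not fixed by the given facts.

cannot be determined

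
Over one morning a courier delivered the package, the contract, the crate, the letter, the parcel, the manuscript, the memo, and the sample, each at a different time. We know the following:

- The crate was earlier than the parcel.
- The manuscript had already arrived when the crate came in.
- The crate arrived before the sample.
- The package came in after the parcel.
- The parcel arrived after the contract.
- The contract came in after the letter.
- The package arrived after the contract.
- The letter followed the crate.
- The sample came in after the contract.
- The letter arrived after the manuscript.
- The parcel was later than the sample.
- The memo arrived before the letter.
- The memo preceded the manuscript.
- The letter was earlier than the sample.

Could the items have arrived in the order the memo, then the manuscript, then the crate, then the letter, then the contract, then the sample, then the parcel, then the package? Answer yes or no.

Check each stated constraint against the proposed order — e.g. the crate is ahead of the sample; the crate is ahead of the parcel. Every pair is in the required order; nothing is violated.

yes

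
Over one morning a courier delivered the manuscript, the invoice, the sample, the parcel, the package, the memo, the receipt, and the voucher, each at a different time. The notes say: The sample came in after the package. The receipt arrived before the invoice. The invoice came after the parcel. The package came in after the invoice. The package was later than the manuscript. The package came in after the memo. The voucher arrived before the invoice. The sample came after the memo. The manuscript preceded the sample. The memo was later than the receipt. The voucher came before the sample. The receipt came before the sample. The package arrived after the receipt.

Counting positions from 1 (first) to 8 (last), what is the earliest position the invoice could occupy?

The parcel, the receipt, and the voucher must all come before the invoice — 3 forced predecessors.
Nothing else is forced ahead of the invoice, so its earliest slot is position 3 + 1 = 4.

4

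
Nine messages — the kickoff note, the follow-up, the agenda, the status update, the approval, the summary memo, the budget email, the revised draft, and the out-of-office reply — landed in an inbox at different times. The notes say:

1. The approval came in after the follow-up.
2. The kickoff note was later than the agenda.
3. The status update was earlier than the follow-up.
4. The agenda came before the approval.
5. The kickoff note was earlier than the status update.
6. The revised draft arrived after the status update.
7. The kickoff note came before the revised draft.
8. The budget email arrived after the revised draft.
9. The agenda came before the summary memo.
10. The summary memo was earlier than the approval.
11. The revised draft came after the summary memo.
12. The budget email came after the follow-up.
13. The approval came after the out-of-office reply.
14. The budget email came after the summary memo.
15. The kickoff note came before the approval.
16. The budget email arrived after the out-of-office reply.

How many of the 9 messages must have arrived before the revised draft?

Directly stated before the revised draft: the kickoff note, the status update, and the summary memo.
The agenda reaches the revised draft via the agenda → the summary memo → the revised draft.
That's the agenda, the kickoff note, the status update, and the summary memo — 4 in all.

4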